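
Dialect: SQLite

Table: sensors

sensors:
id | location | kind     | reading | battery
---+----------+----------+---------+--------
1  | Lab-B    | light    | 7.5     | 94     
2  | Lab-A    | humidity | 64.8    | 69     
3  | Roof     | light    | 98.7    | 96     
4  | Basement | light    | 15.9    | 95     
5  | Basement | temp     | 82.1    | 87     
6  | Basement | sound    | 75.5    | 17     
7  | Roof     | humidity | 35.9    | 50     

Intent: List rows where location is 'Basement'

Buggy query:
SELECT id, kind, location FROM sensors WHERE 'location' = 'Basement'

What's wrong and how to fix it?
Bug: Single quotes denote string literals in SQL; the column name is being compared as a constant string

Fix: Reference the column as location without single quotes

Corrected query:
SELECT id, kind, location FROM sensors WHERE location = 'Basement'

Result:
id | kind  | location
---+-------+---------
4  | light | Basement
5  | temp  | Basement
6  | sound | Basement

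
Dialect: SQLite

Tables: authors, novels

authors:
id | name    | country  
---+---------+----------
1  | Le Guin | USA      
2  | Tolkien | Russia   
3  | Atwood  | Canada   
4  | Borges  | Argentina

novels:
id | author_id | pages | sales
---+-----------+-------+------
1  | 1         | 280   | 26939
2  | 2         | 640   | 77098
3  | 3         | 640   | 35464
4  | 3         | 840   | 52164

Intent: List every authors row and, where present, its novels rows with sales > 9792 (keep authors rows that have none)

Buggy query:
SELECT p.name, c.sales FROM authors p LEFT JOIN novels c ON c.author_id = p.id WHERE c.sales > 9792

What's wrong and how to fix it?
Bug: Filtering c.sales in WHERE discards the NULL rows produced by LEFT JOIN, turning it into an inner join

Fix: Put 'c.sales > 9792' in the JOIN's ON clause instead of WHERE

Corrected query:
SELECT p.name, c.sales FROM authors p LEFT JOIN novels c ON c.author_id = p.id AND c.sales > 9792

Result:
name    | sales
--------+------
Le Guin | 26939
Tolkien | 77098
Atwood  | 35464
Atwood  | 52164
Borges  | NULL 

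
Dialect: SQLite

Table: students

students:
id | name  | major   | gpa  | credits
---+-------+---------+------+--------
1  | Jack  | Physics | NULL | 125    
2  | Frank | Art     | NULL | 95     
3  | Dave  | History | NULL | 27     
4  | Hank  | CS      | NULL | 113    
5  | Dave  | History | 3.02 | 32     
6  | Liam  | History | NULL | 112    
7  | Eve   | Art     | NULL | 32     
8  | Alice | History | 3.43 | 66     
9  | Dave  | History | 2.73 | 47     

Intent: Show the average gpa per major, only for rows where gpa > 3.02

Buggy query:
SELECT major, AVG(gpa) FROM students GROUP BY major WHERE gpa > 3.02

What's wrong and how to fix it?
Bug: WHERE cannot follow GROUP BY

Fix: Move the WHERE clause before GROUP BY

Corrected query:
SELECT major, AVG(gpa) FROM students WHERE gpa > 3.02 GROUP BY major

Result:
major   | AVG(gpa)
--------+---------
History | 3.43    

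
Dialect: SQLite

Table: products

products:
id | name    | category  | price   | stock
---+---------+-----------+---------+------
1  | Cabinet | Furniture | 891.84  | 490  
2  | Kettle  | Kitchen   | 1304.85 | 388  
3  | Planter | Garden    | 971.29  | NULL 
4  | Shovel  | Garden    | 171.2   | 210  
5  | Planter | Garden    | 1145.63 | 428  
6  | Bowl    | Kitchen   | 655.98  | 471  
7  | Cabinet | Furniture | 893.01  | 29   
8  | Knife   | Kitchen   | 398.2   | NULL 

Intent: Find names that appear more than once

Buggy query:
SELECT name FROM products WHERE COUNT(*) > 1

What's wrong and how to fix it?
Bug: COUNT(*) is an aggregate and cannot be used in WHERE

Fix: GROUP BY name, then filter groups with HAVING COUNT(*) > 1

Corrected query:
SELECT name FROM products GROUP BY name HAVING COUNT(*) > 1

Result:
name   
-------
Cabinet
Planter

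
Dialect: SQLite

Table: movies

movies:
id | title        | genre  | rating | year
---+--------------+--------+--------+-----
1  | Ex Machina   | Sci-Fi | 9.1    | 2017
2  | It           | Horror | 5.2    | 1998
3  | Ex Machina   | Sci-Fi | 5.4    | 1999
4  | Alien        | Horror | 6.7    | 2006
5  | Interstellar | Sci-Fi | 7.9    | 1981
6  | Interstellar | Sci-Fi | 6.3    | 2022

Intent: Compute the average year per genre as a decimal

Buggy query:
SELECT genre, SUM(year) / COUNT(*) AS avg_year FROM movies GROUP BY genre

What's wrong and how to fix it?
Bug: Both operands are integers, so '/' performs integer division and truncates

Fix: Cast one side to REAL so the division keeps the fractional part

Corrected query:
SELECT genre, SUM(year) * 1.0 / COUNT(*) AS avg_year FROM movies GROUP BY genre

Result:
genre  | avg_year
-------+---------
Horror | 2002    
Sci-Fi | 2004.75 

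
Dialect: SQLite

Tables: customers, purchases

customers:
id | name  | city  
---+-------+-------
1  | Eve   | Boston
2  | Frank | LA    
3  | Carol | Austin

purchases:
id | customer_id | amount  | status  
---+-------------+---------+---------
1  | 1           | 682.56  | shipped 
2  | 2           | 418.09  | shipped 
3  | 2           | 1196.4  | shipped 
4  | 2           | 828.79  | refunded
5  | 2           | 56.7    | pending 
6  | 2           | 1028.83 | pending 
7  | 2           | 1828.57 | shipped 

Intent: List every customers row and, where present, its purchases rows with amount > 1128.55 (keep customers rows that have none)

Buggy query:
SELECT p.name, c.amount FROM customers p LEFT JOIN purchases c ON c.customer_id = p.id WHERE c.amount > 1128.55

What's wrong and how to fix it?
Bug: Filtering c.amount in WHERE discards the NULL rows produced by LEFT JOIN, turning it into an inner join

Fix: Move the right-table condition into the ON clause so unmatched parents are kept

Corrected query:
SELECT p.name, c.amount FROM customers p LEFT JOIN purchases c ON c.customer_id = p.id AND c.amount > 1128.55

Result:
name  | amount 
------+--------
Eve   | NULL   
Frank | 1196.4 
Frank | 1828.57
Carol | NULL   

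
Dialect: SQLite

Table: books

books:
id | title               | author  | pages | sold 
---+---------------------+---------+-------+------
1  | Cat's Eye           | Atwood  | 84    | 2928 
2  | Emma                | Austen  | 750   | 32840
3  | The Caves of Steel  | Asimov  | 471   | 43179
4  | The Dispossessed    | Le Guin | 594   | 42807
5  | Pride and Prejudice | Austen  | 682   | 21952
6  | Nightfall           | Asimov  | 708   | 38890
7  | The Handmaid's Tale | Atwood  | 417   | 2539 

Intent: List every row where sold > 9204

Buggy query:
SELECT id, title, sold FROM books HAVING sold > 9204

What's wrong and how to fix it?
Bug: HAVING filters the output of aggregation, but this query has no GROUP BY and no aggregate functions, so SQLite rejects it (HAVING clause on a non-aggregate query); the condition here is per row

Fix: Use WHERE for row-level filtering

Corrected query:
SELECT id, title, sold FROM books WHERE sold > 9204

Result:
id | title               | sold 
---+---------------------+------
2  | Emma                | 32840
3  | The Caves of Steel  | 43179
4  | The Dispossessed    | 42807
5  | Pride and Prejudice | 21952
6  | Nightfall           | 38890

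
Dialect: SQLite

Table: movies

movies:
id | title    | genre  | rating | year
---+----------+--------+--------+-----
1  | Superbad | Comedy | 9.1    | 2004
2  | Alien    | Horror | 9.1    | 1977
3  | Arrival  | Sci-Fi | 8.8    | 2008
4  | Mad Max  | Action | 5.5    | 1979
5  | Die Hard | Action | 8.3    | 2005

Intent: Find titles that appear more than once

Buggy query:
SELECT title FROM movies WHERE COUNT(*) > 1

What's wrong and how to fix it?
Bug: COUNT(*) is an aggregate and cannot be used in WHERE

Fix: Group first, then use HAVING for the count condition

Corrected query:
SELECT title FROM movies GROUP BY title HAVING COUNT(*) > 1

Result:
(no rows)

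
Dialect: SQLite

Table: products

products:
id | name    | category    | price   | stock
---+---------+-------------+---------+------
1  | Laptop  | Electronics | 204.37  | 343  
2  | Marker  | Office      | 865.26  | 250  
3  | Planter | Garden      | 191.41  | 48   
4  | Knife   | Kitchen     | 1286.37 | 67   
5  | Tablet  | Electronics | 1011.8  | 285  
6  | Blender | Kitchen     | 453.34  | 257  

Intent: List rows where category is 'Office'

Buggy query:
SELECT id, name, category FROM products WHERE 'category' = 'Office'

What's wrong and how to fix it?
Bug: 'category' in single quotes is a string literal, not the column; the comparison is literal-vs-literal and never true

Fix: Remove the quotes around the column name (or use double quotes for an identifier)

Corrected query:
SELECT id, name, category FROM products WHERE category = 'Office'

Result:
id | name   | category
---+--------+---------
2  | Marker | Office  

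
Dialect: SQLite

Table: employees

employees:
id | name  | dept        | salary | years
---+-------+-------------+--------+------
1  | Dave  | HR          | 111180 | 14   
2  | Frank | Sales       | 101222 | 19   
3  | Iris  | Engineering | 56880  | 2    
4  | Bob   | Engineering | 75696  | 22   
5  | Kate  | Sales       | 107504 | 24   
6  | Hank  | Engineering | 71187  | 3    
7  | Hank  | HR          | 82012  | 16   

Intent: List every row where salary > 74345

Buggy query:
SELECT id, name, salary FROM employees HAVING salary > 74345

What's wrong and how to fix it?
Bug: This is a non-aggregate query (no GROUP BY, no aggregates), so in SQLite the HAVING clause is invalid here; a row-level condition belongs in WHERE

Fix: Replace HAVING with WHERE since the condition applies to individual rows

Corrected query:
SELECT id, name, salary FROM employees WHERE salary > 74345

Result:
id | name  | salary
---+-------+-------
1  | Dave  | 111180
2  | Frank | 101222
4  | Bob   | 75696 
5  | Kate  | 107504
7  | Hank  | 82012 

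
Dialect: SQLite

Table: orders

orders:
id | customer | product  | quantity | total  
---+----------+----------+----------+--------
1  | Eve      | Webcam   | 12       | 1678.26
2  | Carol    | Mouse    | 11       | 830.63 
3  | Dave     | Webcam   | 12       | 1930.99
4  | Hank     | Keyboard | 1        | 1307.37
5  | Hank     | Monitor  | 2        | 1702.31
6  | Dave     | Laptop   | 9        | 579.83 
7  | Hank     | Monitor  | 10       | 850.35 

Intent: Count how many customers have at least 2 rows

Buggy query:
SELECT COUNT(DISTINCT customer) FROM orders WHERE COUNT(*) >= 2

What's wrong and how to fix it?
Bug: COUNT(*) cannot appear in WHERE; the per-group count doesn't exist yet

Fix: Use a subquery that GROUPs and filters with HAVING, then count its rows

Corrected query:
SELECT COUNT(*) FROM (SELECT customer FROM orders GROUP BY customer HAVING COUNT(*) >= 2)

Result:
COUNT(*)
--------
2       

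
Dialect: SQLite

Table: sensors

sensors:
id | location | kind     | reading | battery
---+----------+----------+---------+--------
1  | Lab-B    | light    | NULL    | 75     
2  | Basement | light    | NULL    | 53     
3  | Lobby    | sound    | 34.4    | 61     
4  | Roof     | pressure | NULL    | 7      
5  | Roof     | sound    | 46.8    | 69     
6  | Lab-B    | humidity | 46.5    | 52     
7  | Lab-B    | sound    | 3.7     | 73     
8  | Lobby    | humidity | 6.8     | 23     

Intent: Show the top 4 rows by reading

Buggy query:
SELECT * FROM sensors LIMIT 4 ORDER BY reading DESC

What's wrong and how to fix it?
Bug: ORDER BY cannot follow LIMIT; LIMIT is the final clause

Fix: Sort with ORDER BY, then apply LIMIT

Corrected query:
SELECT * FROM sensors ORDER BY reading DESC LIMIT 4

Result:
id | location | kind     | reading | battery
---+----------+----------+---------+--------
5  | Roof     | sound    | 46.8    | 69     
6  | Lab-B    | humidity | 46.5    | 52     
3  | Lobby    | sound    | 34.4    | 61     
8  | Lobby    | humidity | 6.8     | 23     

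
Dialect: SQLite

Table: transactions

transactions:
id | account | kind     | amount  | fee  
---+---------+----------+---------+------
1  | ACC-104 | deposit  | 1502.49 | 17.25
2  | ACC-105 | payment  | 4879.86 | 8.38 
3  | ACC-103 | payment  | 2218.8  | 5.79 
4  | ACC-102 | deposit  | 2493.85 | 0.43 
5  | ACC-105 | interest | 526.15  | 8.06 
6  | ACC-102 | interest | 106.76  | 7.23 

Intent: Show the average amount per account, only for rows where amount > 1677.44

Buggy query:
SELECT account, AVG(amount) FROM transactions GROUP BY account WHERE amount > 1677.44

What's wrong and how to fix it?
Bug: Row-level WHERE must come before GROUP BY in the clause order

Fix: Place WHERE between FROM and GROUP BY

Corrected query:
SELECT account, AVG(amount) FROM transactions WHERE amount > 1677.44 GROUP BY account

Result:
account | AVG(amount)
--------+------------
ACC-102 | 2493.85    
ACC-103 | 2218.8     
ACC-105 | 4879.86    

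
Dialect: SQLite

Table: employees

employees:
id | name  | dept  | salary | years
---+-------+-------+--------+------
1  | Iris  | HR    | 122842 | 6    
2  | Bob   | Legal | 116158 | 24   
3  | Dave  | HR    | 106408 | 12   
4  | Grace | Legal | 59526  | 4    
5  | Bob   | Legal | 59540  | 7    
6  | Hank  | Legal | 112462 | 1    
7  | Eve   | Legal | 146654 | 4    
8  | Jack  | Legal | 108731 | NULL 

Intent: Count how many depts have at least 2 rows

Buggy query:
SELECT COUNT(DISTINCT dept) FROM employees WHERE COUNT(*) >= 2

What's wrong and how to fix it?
Bug: WHERE filters individual rows, not groups, so a group-level COUNT is invalid there

Fix: Use a subquery that GROUPs and filters with HAVING, then count its rows

Corrected query:
SELECT COUNT(*) FROM (SELECT dept FROM employees GROUP BY dept HAVING COUNT(*) >= 2)

Result:
COUNT(*)
--------
2       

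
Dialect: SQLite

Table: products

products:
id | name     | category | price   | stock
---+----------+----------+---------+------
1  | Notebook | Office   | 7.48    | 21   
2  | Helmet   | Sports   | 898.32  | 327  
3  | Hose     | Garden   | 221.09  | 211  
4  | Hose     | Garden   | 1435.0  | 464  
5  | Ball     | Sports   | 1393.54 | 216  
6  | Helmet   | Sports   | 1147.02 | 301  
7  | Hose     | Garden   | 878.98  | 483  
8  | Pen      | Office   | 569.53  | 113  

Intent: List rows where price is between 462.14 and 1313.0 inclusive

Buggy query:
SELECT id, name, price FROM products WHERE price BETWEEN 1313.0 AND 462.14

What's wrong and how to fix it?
Bug: The bounds are reversed; BETWEEN a AND b requires a <= b to match anything

Fix: Write BETWEEN 462.14 AND 1313.0

Corrected query:
SELECT id, name, price FROM products WHERE price BETWEEN 462.14 AND 1313.0

Result:
id | name   | price  
---+--------+--------
2  | Helmet | 898.32 
6  | Helmet | 1147.02
7  | Hose   | 878.98 
8  | Pen    | 569.53 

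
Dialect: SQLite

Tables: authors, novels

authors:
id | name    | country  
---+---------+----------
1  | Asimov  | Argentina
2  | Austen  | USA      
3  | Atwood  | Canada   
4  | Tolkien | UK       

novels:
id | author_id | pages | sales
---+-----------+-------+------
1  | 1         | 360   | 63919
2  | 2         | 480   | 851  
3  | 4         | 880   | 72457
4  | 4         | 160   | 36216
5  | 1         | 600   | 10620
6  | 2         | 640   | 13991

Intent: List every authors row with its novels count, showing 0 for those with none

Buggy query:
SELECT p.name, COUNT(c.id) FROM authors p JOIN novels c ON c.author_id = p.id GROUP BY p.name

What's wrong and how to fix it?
Bug: An inner join excludes parents with zero children

Fix: Switch to LEFT JOIN to retain unmatched parent rows

Corrected query:
SELECT p.name, COUNT(c.id) FROM authors p LEFT JOIN novels c ON c.author_id = p.id GROUP BY p.name

Result:
name    | COUNT(c.id)
--------+------------
Asimov  | 2          
Atwood  | 0          
Austen  | 2          
Tolkien | 2          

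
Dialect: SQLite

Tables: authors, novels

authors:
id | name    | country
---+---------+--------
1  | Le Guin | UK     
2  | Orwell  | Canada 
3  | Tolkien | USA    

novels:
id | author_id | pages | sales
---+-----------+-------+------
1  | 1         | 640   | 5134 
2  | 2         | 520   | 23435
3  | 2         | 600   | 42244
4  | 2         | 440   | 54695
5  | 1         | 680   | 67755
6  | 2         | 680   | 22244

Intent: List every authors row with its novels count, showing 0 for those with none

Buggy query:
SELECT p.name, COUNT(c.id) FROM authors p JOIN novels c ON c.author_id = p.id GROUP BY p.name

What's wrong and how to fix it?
Bug: INNER JOIN drops authors rows that have no matching novels rows

Fix: Use LEFT JOIN so parents without children still appear (COUNT(c.id) gives 0)

Corrected query:
SELECT p.name, COUNT(c.id) FROM authors p LEFT JOIN novels c ON c.author_id = p.id GROUP BY p.name

Result:
name    | COUNT(c.id)
--------+------------
Le Guin | 2          
Orwell  | 4          
Tolkien | 0          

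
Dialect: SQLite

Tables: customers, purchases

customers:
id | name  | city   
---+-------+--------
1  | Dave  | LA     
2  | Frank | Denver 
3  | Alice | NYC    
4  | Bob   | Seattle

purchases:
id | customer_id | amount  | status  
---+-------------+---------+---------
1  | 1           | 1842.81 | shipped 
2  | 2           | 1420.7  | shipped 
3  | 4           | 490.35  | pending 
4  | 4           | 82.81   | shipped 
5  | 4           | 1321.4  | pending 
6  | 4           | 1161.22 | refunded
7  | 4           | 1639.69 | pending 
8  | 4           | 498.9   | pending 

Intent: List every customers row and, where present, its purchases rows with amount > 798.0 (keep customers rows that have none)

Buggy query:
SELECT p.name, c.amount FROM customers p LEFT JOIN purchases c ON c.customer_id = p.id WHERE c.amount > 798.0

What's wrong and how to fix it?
Bug: Filtering c.amount in WHERE discards the NULL rows produced by LEFT JOIN, turning it into an inner join

Fix: Put 'c.amount > 798.0' in the JOIN's ON clause instead of WHERE

Corrected query:
SELECT p.name, c.amount FROM customers p LEFT JOIN purchases c ON c.customer_id = p.id AND c.amount > 798.0

Result:
name  | amount 
------+--------
Dave  | 1842.81
Frank | 1420.7 
Alice | NULL   
Bob   | 1161.22
Bob   | 1321.4 
Bob   | 1639.69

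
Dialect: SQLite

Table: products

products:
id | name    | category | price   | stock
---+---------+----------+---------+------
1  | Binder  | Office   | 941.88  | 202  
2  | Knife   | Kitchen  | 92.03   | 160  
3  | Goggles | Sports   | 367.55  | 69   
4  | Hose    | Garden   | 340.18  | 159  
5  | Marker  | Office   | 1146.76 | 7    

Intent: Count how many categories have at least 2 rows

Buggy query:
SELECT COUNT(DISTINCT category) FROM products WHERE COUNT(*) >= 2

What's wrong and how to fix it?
Bug: COUNT(*) cannot appear in WHERE; the per-group count doesn't exist yet

Fix: Use a subquery that GROUPs and filters with HAVING, then count its rows

Corrected query:
SELECT COUNT(*) FROM (SELECT category FROM products GROUP BY category HAVING COUNT(*) >= 2)

Result:
COUNT(*)
--------
1       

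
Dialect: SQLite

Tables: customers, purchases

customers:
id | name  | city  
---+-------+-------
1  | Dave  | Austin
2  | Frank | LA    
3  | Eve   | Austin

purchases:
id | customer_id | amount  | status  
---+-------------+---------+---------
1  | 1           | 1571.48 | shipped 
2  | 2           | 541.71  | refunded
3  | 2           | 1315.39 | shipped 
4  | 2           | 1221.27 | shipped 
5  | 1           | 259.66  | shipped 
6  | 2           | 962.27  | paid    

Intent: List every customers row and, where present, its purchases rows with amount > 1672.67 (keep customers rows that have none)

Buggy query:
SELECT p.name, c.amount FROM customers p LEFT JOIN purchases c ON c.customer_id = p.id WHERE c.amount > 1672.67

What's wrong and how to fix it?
Bug: Filtering c.amount in WHERE discards the NULL rows produced by LEFT JOIN, turning it into an inner join

Fix: Put 'c.amount > 1672.67' in the JOIN's ON clause instead of WHERE

Corrected query:
SELECT p.name, c.amount FROM customers p LEFT JOIN purchases c ON c.customer_id = p.id AND c.amount > 1672.67

Result:
name  | amount
------+-------
Dave  | NULL  
Frank | NULL  
Eve   | NULL  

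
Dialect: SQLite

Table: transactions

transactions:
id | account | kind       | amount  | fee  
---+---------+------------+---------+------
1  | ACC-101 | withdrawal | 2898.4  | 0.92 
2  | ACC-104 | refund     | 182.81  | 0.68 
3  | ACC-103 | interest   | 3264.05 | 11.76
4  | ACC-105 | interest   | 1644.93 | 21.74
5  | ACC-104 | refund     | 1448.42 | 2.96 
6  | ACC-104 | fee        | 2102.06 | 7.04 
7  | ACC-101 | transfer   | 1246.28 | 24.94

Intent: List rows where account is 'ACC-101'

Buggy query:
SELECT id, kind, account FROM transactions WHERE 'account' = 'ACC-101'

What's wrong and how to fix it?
Bug: Single quotes denote string literals in SQL; the column name is being compared as a constant string

Fix: Remove the quotes around the column name (or use double quotes for an identifier)

Corrected query:
SELECT id, kind, account FROM transactions WHERE account = 'ACC-101'

Result:
id | kind       | account
---+------------+--------
1  | withdrawal | ACC-101
7  | transfer   | ACC-101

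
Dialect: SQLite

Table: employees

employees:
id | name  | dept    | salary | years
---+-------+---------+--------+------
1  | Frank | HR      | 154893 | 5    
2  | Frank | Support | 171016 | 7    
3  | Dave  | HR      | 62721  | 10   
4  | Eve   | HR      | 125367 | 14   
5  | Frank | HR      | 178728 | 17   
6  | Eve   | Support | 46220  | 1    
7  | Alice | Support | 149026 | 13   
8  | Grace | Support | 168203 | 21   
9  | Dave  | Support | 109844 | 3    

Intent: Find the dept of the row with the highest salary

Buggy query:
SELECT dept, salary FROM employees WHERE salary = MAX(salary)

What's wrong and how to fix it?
Bug: MAX(salary) is an aggregate and cannot be used directly in WHERE

Fix: Wrap MAX in a scalar subquery so WHERE compares against a single value

Corrected query:
SELECT dept, salary FROM employees WHERE salary = (SELECT MAX(salary) FROM employees)

Result:
dept | salary
-----+-------
HR   | 178728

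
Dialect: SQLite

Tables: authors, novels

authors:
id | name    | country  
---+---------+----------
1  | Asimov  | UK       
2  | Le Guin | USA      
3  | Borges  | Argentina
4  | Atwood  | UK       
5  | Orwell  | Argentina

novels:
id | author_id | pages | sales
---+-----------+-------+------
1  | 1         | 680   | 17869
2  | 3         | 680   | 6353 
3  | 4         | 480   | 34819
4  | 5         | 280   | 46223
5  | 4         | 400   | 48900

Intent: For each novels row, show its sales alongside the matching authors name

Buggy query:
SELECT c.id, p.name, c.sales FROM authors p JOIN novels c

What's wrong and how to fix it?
Bug: JOIN with no ON clause produces a cartesian product; every novels row pairs with every authors row

Fix: Specify the join condition linking the foreign key to the parent id

Corrected query:
SELECT c.id, p.name, c.sales FROM authors p JOIN novels c ON c.author_id = p.id

Result:
id | name   | sales
---+--------+------
1  | Asimov | 17869
2  | Borges | 6353 
3  | Atwood | 34819
4  | Orwell | 46223
5  | Atwood | 48900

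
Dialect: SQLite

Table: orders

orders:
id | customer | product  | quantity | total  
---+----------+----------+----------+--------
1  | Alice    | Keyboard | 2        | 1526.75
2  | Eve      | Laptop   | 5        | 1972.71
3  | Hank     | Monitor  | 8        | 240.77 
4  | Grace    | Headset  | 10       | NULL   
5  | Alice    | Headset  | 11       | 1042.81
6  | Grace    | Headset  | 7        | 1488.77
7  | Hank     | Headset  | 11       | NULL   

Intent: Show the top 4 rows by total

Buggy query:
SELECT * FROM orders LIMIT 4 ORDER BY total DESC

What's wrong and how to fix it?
Bug: LIMIT must come after ORDER BY

Fix: Sort with ORDER BY, then apply LIMIT

Corrected query:
SELECT * FROM orders ORDER BY total DESC LIMIT 4

Result:
id | customer | product  | quantity | total  
---+----------+----------+----------+--------
2  | Eve      | Laptop   | 5        | 1972.71
1  | Alice    | Keyboard | 2        | 1526.75
6  | Grace    | Headset  | 7        | 1488.77
5  | Alice    | Headset  | 11       | 1042.81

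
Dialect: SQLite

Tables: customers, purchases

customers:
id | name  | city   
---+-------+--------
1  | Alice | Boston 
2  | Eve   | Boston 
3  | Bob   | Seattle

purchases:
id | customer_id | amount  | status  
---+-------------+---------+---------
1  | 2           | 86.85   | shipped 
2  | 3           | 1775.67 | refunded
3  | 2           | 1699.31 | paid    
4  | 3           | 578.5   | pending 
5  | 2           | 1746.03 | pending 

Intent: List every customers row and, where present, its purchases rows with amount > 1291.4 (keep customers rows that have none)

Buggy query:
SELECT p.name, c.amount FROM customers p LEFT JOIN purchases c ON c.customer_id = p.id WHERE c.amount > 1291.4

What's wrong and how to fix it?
Bug: A WHERE condition on the right-hand table after LEFT JOIN drops unmatched parents

Fix: Put 'c.amount > 1291.4' in the JOIN's ON clause instead of WHERE

Corrected query:
SELECT p.name, c.amount FROM customers p LEFT JOIN purchases c ON c.customer_id = p.id AND c.amount > 1291.4

Result:
name  | amount 
------+--------
Alice | NULL   
Eve   | 1699.31
Eve   | 1746.03
Bob   | 1775.67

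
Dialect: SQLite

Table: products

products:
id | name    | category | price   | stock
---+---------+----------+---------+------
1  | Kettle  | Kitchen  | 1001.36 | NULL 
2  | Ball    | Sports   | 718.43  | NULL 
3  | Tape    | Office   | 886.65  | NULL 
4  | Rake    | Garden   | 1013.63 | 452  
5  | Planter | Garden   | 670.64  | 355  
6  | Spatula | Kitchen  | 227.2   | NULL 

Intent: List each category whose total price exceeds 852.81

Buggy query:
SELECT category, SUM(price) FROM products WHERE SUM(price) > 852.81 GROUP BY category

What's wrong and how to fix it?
Bug: SUM(price) is an aggregate, but WHERE filters rows before aggregation

Fix: Use HAVING (which filters groups after aggregation) instead of WHERE

Corrected query:
SELECT category, SUM(price) FROM products GROUP BY category HAVING SUM(price) > 852.81

Result:
category | SUM(price)
---------+-----------
Garden   | 1684.27   
Kitchen  | 1228.56   
Office   | 886.65    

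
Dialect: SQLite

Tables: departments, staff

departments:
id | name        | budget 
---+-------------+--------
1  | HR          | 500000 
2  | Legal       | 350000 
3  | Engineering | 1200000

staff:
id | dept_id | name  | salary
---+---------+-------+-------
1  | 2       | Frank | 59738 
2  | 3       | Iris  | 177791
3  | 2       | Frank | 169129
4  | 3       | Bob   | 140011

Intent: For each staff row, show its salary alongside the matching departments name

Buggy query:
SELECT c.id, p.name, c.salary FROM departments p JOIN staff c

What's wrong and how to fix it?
Bug: JOIN with no ON clause produces a cartesian product; every staff row pairs with every departments row

Fix: Specify the join condition linking the foreign key to the parent id

Corrected query:
SELECT c.id, p.name, c.salary FROM departments p JOIN staff c ON c.dept_id = p.id

Result:
id | name        | salary
---+-------------+-------
1  | Legal       | 59738 
2  | Engineering | 177791
3  | Legal       | 169129
4  | Engineering | 140011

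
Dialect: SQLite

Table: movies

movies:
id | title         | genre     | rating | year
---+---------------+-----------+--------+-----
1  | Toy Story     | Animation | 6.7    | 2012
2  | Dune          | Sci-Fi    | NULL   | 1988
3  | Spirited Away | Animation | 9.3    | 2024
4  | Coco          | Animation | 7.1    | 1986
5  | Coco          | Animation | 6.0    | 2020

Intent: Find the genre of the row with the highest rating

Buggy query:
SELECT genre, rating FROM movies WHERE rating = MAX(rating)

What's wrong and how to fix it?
Bug: WHERE is evaluated per row; an aggregate over the whole table isn't defined there

Fix: Use a subquery: WHERE rating = (SELECT MAX(rating) FROM movies)

Corrected query:
SELECT genre, rating FROM movies WHERE rating = (SELECT MAX(rating) FROM movies)

Result:
genre     | rating
----------+-------
Animation | 9.3   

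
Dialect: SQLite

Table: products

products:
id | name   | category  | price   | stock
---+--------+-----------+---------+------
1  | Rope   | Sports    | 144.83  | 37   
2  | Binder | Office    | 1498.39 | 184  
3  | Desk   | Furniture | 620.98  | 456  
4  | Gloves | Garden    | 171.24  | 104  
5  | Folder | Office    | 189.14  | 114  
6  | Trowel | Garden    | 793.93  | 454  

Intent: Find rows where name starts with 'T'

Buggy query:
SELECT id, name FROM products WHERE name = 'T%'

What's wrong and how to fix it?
Bug: Wildcards only work with LIKE; '=' treats '%' as a literal character

Fix: Replace '=' with LIKE so 'T%' is treated as a pattern

Corrected query:
SELECT id, name FROM products WHERE name LIKE 'T%'

Result:
id | name  
---+-------
6  | Trowel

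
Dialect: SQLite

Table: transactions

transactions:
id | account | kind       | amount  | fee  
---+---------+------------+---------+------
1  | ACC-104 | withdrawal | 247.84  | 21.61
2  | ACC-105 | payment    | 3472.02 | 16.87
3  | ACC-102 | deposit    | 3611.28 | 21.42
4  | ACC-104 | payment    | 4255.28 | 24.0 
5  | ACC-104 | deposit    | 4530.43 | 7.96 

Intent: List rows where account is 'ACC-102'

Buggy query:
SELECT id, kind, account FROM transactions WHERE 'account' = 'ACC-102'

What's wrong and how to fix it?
Bug: Single quotes denote string literals in SQL; the column name is being compared as a constant string

Fix: Remove the quotes around the column name (or use double quotes for an identifier)

Corrected query:
SELECT id, kind, account FROM transactions WHERE account = 'ACC-102'

Result:
id | kind    | account
---+---------+--------
3  | deposit | ACC-102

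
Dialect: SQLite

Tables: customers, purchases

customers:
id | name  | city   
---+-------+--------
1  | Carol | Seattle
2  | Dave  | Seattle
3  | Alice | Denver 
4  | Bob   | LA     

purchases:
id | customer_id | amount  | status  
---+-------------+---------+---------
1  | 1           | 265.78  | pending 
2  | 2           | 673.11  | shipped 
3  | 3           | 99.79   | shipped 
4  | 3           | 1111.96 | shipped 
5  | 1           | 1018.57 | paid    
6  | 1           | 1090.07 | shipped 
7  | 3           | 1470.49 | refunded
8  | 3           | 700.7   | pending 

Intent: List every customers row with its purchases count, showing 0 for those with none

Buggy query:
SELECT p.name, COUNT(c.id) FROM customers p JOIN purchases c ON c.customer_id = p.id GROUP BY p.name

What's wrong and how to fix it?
Bug: INNER JOIN drops customers rows that have no matching purchases rows

Fix: Switch to LEFT JOIN to retain unmatched parent rows

Corrected query:
SELECT p.name, COUNT(c.id) FROM customers p LEFT JOIN purchases c ON c.customer_id = p.id GROUP BY p.name

Result:
name  | COUNT(c.id)
------+------------
Alice | 4          
Bob   | 0          
Carol | 3          
Dave  | 1          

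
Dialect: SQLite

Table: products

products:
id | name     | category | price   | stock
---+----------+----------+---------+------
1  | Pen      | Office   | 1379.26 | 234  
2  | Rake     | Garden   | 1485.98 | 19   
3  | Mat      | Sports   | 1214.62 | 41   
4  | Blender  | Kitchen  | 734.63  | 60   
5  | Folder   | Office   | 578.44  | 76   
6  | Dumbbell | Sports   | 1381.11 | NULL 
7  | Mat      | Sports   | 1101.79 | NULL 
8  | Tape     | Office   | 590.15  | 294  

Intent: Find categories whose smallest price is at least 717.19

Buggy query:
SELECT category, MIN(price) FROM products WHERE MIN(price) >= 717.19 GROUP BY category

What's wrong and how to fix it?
Bug: MIN() in WHERE is a misuse of aggregate

Fix: Use HAVING for the per-group MIN condition

Corrected query:
SELECT category, MIN(price) FROM products GROUP BY category HAVING MIN(price) >= 717.19

Result:
category | MIN(price)
---------+-----------
Garden   | 1485.98   
Kitchen  | 734.63    
Sports   | 1101.79   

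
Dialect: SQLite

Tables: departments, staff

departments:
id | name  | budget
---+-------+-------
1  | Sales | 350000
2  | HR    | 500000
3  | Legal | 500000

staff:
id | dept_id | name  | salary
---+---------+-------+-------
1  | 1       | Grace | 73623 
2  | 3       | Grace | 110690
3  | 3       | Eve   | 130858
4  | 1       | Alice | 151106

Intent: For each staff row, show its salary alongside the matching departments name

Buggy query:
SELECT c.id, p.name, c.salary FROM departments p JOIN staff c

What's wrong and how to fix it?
Bug: JOIN with no ON clause produces a cartesian product; every staff row pairs with every departments row

Fix: Specify the join condition linking the foreign key to the parent id

Corrected query:
SELECT c.id, p.name, c.salary FROM departments p JOIN staff c ON c.dept_id = p.id

Result:
id | name  | salary
---+-------+-------
1  | Sales | 73623 
2  | Legal | 110690
3  | Legal | 130858
4  | Sales | 151106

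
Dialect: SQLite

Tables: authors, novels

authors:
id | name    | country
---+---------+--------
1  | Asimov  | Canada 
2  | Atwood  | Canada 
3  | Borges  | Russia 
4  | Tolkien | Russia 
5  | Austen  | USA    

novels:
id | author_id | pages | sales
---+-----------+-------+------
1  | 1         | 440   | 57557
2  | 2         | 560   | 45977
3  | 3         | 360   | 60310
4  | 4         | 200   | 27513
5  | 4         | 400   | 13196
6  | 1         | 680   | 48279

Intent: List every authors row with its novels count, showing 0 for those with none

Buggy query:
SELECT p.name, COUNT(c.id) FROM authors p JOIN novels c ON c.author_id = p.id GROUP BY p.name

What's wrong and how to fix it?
Bug: INNER JOIN drops authors rows that have no matching novels rows

Fix: Switch to LEFT JOIN to retain unmatched parent rows

Corrected query:
SELECT p.name, COUNT(c.id) FROM authors p LEFT JOIN novels c ON c.author_id = p.id GROUP BY p.name

Result:
name    | COUNT(c.id)
--------+------------
Asimov  | 2          
Atwood  | 1          
Austen  | 0          
Borges  | 1          
Tolkien | 2          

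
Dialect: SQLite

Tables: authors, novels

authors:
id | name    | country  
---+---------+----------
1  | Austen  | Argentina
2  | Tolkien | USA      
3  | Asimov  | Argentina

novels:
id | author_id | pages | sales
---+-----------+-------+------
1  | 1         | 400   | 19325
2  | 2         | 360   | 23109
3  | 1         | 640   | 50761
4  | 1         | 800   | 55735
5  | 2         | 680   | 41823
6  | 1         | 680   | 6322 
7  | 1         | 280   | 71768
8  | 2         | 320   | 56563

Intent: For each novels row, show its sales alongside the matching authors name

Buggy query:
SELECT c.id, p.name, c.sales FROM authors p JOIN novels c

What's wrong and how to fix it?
Bug: Missing join condition: each novels row is matched to all authors rows instead of just its own

Fix: Specify the join condition linking the foreign key to the parent id

Corrected query:
SELECT c.id, p.name, c.sales FROM authors p JOIN novels c ON c.author_id = p.id

Result:
id | name    | sales
---+---------+------
1  | Austen  | 19325
2  | Tolkien | 23109
3  | Austen  | 50761
4  | Austen  | 55735
5  | Tolkien | 41823
6  | Austen  | 6322 
7  | Austen  | 71768
8  | Tolkien | 56563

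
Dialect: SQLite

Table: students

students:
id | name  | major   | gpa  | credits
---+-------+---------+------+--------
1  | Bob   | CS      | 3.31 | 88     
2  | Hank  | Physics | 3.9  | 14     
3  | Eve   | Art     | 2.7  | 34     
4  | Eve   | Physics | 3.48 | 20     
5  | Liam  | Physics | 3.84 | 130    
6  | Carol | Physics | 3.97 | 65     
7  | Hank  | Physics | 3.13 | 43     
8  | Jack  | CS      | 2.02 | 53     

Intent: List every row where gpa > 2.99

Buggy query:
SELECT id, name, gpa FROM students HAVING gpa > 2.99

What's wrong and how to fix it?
Bug: This is a non-aggregate query (no GROUP BY, no aggregates), so in SQLite the HAVING clause is invalid here; a row-level condition belongs in WHERE

Fix: Use WHERE for row-level filtering

Corrected query:
SELECT id, name, gpa FROM students WHERE gpa > 2.99

Result:
id | name  | gpa 
---+-------+-----
1  | Bob   | 3.31
2  | Hank  | 3.9 
4  | Eve   | 3.48
5  | Liam  | 3.84
6  | Carol | 3.97
7  | Hank  | 3.13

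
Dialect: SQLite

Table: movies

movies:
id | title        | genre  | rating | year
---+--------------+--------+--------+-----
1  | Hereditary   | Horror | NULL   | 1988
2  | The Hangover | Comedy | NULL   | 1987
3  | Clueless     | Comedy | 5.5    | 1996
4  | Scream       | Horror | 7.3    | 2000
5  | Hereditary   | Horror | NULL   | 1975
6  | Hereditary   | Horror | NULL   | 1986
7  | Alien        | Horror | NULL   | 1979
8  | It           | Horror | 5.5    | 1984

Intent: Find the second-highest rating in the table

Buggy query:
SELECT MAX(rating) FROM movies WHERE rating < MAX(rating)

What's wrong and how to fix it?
Bug: MAX(rating) on the right of the comparison is an aggregate-in-WHERE error

Fix: Compute the overall MAX in a subquery, then take MAX of rows below it

Corrected query:
SELECT MAX(rating) FROM movies WHERE rating < (SELECT MAX(rating) FROM movies)

Result:
MAX(rating)
-----------
5.5        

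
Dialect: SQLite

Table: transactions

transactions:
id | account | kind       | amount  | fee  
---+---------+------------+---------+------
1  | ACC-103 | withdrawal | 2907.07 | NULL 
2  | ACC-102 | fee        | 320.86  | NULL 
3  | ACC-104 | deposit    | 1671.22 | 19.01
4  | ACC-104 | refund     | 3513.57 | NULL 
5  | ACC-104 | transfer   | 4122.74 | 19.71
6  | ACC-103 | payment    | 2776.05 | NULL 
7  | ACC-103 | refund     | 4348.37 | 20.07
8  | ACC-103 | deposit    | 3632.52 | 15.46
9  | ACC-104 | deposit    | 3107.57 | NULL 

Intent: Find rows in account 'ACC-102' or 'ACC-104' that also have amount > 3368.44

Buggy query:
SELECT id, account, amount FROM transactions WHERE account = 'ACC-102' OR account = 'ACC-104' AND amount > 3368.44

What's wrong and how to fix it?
Bug: AND binds tighter than OR, so this parses as account = 'ACC-102' OR (account = 'ACC-104' AND amount > 3368.44)

Fix: Group the OR with parentheses (or use IN), then AND the threshold

Corrected query:
SELECT id, account, amount FROM transactions WHERE (account = 'ACC-102' OR account = 'ACC-104') AND amount > 3368.44

Result:
id | account | amount 
---+---------+--------
4  | ACC-104 | 3513.57
5  | ACC-104 | 4122.74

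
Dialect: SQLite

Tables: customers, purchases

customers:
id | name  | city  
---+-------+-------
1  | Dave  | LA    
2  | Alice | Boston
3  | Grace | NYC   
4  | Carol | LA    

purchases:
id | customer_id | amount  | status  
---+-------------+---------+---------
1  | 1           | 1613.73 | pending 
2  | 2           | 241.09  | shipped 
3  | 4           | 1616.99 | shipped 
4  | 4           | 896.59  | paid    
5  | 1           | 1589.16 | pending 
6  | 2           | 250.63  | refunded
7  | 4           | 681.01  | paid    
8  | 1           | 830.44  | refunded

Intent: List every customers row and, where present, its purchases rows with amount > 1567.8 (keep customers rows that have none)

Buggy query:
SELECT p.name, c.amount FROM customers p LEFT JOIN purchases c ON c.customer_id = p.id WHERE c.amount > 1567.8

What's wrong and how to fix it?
Bug: Filtering c.amount in WHERE discards the NULL rows produced by LEFT JOIN, turning it into an inner join

Fix: Move the right-table condition into the ON clause so unmatched parents are kept

Corrected query:
SELECT p.name, c.amount FROM customers p LEFT JOIN purchases c ON c.customer_id = p.id AND c.amount > 1567.8

Result:
name  | amount 
------+--------
Dave  | 1589.16
Dave  | 1613.73
Alice | NULL   
Grace | NULL   
Carol | 1616.99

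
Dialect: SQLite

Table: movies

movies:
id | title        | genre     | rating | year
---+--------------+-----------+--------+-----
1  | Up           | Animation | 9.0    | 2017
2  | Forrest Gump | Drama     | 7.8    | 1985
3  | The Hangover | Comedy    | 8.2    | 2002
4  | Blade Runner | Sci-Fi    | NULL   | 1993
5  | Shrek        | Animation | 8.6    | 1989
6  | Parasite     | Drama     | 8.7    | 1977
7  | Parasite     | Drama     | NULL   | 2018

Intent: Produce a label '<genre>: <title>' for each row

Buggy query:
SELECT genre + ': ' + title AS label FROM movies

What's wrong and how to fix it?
Bug: SQLite uses || for string concatenation; + coerces text to numbers (yielding 0)

Fix: Replace + with || to concatenate text

Corrected query:
SELECT genre || ': ' || title AS label FROM movies

Result:
label               
--------------------
Animation: Up       
Drama: Forrest Gump 
Comedy: The Hangover
Sci-Fi: Blade Runner
Animation: Shrek    
Drama: Parasite     
Drama: Parasite     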